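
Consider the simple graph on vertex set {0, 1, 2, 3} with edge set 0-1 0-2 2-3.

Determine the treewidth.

A width-1 tree decomposition is:
Bags: B1 = {0, 1}  B2 = {0, 2}  B3 = {2, 3}
Tree: B1–B2, B2–B3
Each bag holds 2 vertices, so the decomposition has width 1, which upper-bounds the treewidth. Since G has at least one edge (e.g. 1–0), it is not an edgeless graph, so tw(G) ≥ 1. The upper and lower bounds meet at 1, so that is the treewidth.

1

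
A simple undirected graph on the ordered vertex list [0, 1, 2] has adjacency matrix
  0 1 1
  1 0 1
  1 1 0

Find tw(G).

2

A width-2 tree decomposition is:
Bags: B1 = {0, 1, 2}
Tree: (single bag)
A single bag containing all 3 vertices is trivially a valid decomposition of width 2. On the other hand G contains the 3-clique {0, 1, 2}. A clique must lie in a single bag of any decomposition, so no decomposition can have width below 2. Therefore the treewidth is 2.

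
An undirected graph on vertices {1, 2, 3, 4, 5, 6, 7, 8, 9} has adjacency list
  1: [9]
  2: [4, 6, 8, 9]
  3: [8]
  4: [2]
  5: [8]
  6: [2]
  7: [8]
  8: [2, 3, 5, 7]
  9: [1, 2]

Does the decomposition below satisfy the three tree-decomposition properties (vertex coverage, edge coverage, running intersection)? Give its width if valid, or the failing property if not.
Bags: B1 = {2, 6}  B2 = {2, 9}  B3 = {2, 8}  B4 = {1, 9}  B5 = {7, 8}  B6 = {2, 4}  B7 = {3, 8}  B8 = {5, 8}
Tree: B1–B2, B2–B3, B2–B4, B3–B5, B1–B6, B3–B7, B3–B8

Vertex coverage: the bags together contain {1, 2, 3, 4, 5, 6, 7, 8, 9}, the full vertex set. Edge coverage: each edge of G has both endpoints in at least one bag. Running intersection: for every vertex, the bags containing it form a connected subtree. All three properties hold, so this is a valid tree decomposition of width max|bag| − 1 = 1, and hence tw(G) ≤ 1.

Yes; width 1.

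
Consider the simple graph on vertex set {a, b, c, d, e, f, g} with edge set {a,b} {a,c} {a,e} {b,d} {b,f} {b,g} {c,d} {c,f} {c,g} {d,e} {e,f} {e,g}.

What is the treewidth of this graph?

3

A width-3 tree decomposition is:
Bags: B1 = {b, c, d, e}  B2 = {b, c, e, f}  B3 = {a, b, c, e}  B4 = {b, c, e, g}
Tree: B1–B2, B2–B3, B3–B4
Every bag has size at most 4, so the width is 4 − 1 = 3 and tw(G) ≤ 3. For the lower bound: the 4 vertex sets {c,d}, {e,f}, {b}, {a} are disjoint, each induces a connected subgraph, and every pair is joined by at least one edge of G. Contracting each set to a single vertex therefore yields K_{4} as a minor, and since treewidth is minor-monotone, tw(G) ≥ tw(K_{4}) = 3. Therefore the treewidth is 3.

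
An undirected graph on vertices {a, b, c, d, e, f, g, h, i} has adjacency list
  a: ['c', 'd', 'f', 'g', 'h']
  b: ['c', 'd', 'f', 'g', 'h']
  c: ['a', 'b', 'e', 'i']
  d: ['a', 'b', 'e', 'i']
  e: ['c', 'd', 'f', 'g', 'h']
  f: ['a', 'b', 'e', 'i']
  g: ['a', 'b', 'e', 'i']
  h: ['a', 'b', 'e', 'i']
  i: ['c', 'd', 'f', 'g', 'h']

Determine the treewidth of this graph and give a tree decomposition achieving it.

The largest bag has 5 vertices, giving width 4; this decomposition certifies tw(G) ≤ 4. For the lower bound: the 5 vertex sets {c,e}, {b,g}, {a,f}, {i}, {d} are disjoint, each induces a connected subgraph, and every pair is joined by at least one edge of G. Contracting each set to a single vertex therefore yields K_{5} as a minor, and since treewidth is minor-monotone, tw(G) ≥ tw(K_{5}) = 4. Combining the bounds, tw(G) = 4.

Treewidth 4.
One optimal decomposition is:
Bags: B1 = {a, b, c, e, i}  B2 = {a, b, e, g, i}  B3 = {a, b, e, f, i}  B4 = {a, b, d, e, i}  B5 = {a, b, e, h, i}
Tree: B1–B2, B2–B3, B3–B4, B4–B5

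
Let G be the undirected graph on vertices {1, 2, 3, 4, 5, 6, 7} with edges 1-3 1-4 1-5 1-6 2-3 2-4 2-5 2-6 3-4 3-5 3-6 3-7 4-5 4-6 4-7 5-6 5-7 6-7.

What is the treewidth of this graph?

A width-4 tree decomposition is:
Bags: B1 = {3, 4, 5, 6, 7}  B2 = {1, 3, 4, 5, 6}  B3 = {2, 3, 4, 5, 6}
Tree: B1–B2, B2–B3
Each bag holds 5 vertices, so the decomposition has width 4, which upper-bounds the treewidth. For the lower bound, the 5 vertices {1, 3, 4, 5, 6} are pairwise adjacent, and any tree decomposition puts a clique entirely inside one bag — forcing width ≥ 4. The upper and lower bounds meet at 4, so that is the treewidth.

4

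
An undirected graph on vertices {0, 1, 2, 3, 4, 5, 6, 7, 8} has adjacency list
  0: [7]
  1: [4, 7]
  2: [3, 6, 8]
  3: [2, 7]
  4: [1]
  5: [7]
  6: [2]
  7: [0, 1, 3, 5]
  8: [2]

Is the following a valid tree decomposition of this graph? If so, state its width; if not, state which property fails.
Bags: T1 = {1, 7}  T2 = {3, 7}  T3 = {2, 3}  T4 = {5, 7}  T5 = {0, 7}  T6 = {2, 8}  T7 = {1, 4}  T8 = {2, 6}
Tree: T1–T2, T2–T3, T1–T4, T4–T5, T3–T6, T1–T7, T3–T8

Yes; width 1.

Checking the three conditions: (i) the bags cover all of {0, 1, 2, 3, 4, 5, 6, 7, 8}; (ii) for each edge, some bag contains both endpoints; (iii) the bags containing any fixed vertex form a subtree. All hold, so the decomposition is valid with width 2 − 1 = 1.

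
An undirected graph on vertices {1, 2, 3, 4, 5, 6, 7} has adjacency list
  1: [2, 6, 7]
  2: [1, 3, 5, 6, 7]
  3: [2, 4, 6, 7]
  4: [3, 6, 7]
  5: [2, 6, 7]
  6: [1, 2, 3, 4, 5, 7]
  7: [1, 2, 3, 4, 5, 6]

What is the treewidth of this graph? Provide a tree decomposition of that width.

Treewidth 3.
One such decomposition:
Bags: B1 = {3, 4, 6, 7}  B2 = {2, 3, 6, 7}  B3 = {2, 5, 6, 7}  B4 = {1, 2, 6, 7}
Tree: B1–B2, B2–B3, B2–B4

Each bag holds 4 vertices, so the decomposition has width 3, which upper-bounds the treewidth. Conversely, {1, 2, 6, 7} is a clique of size 4, and the vertices of any clique must share a bag in every tree decomposition; so some bag has ≥ 4 vertices and tw(G) ≥ 3. Combining the bounds, tw(G) = 3.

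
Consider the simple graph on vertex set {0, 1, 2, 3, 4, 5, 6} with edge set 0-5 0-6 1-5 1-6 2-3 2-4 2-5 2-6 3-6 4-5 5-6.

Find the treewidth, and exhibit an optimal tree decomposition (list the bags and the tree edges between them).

Each bag holds 3 vertices, so the decomposition has width 2, which upper-bounds the treewidth. Conversely, {2, 3, 6} is a clique of size 3, and the vertices of any clique must share a bag in every tree decomposition; so some bag has ≥ 3 vertices and tw(G) ≥ 2. Combining the bounds, tw(G) = 2.

Treewidth 2.
Bags: B1 = {2, 5, 6}  B2 = {1, 5, 6}  B3 = {0, 5, 6}  B4 = {2, 3, 6}  B5 = {2, 4, 5}
Tree: B1–B2, B2–B3, B1–B4, B1–B5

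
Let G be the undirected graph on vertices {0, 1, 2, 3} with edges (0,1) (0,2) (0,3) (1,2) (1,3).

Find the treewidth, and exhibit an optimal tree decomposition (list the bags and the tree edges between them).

Treewidth 2.
Bags: B1 = {0, 1, 3}  B2 = {0, 1, 2}
Tree: B1–B2

Every bag has size at most 3, so the width is 3 − 1 = 2 and tw(G) ≤ 2. Conversely, {0, 1, 2} is a clique of size 3, and the vertices of any clique must share a bag in every tree decomposition; so some bag has ≥ 3 vertices and tw(G) ≥ 2. Therefore the treewidth is 2.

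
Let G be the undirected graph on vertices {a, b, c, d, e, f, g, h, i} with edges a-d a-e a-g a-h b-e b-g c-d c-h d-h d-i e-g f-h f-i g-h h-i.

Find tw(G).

2

A width-2 tree decomposition is:
Bags: B1 = {c, d, h}  B2 = {a, d, h}  B3 = {a, g, h}  B4 = {d, h, i}  B5 = {a, e, g}  B6 = {f, h, i}  B7 = {b, e, g}
Tree: B1–B2, B2–B3, B2–B4, B3–B5, B4–B6, B5–B7
Every bag has size at most 3, so the width is 3 − 1 = 2 and tw(G) ≤ 2. On the other hand G contains the 3-clique {a, e, g}. A clique must lie in a single bag of any decomposition, so no decomposition can have width below 2. Hence tw(G) = 2 exactly.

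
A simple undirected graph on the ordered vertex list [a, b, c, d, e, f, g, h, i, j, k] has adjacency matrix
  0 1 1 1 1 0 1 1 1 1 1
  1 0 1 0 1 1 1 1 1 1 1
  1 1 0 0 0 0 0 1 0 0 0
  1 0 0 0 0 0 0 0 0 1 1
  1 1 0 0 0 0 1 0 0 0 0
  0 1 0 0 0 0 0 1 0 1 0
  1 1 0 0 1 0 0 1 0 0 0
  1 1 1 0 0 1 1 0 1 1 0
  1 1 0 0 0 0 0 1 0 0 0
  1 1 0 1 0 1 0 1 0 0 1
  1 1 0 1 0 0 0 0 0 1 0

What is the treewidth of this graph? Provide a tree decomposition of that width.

Each bag holds 4 vertices, so the decomposition has width 3, which upper-bounds the treewidth. For the lower bound, the 4 vertices {a, d, j, k} are pairwise adjacent, and any tree decomposition puts a clique entirely inside one bag — forcing width ≥ 3. The upper and lower bounds meet at 3, so that is the treewidth.

Treewidth 3.
One optimal decomposition is:
Bags: B1 = {a, b, j, k}  B2 = {a, b, h, j}  B3 = {a, b, c, h}  B4 = {a, b, g, h}  B5 = {a, d, j, k}  B6 = {a, b, e, g}  B7 = {b, f, h, j}  B8 = {a, b, h, i}
Tree: B1–B2, B2–B3, B3–B4, B1–B5, B4–B6, B2–B7, B4–B8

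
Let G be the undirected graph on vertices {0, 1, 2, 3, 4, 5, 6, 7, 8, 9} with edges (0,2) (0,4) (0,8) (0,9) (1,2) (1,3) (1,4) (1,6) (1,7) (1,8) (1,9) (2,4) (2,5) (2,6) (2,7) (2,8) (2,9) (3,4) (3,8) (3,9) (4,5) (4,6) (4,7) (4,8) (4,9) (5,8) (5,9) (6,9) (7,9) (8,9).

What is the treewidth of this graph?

4

A width-4 tree decomposition is:
Bags: B1 = {1, 2, 4, 8, 9}  B2 = {1, 3, 4, 8, 9}  B3 = {1, 2, 4, 7, 9}  B4 = {0, 2, 4, 8, 9}  B5 = {1, 2, 4, 6, 9}  B6 = {2, 4, 5, 8, 9}
Tree: B1–B2, B1–B3, B1–B4, B1–B5, B4–B6
Each bag holds 5 vertices, so the decomposition has width 4, which upper-bounds the treewidth. Conversely, {0, 2, 4, 8, 9} is a clique of size 5, and the vertices of any clique must share a bag in every tree decomposition; so some bag has ≥ 5 vertices and tw(G) ≥ 4. Therefore the treewidth is 4.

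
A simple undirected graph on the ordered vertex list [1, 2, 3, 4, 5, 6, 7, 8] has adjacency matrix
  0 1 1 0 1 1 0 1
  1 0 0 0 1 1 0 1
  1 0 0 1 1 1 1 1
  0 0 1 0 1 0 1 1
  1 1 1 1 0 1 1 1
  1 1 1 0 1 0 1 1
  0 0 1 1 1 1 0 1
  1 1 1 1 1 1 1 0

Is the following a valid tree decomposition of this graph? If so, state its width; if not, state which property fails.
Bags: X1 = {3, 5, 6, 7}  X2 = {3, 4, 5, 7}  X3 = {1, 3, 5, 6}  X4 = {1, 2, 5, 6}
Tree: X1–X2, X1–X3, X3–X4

A tree decomposition must satisfy three properties: every vertex lies in some bag; for every edge, both endpoints lie together in some bag; and for every vertex, the bags containing it form a connected subtree. Here vertex 8 appears in no bag, so the decomposition is invalid.

No — vertex 8 appears in no bag.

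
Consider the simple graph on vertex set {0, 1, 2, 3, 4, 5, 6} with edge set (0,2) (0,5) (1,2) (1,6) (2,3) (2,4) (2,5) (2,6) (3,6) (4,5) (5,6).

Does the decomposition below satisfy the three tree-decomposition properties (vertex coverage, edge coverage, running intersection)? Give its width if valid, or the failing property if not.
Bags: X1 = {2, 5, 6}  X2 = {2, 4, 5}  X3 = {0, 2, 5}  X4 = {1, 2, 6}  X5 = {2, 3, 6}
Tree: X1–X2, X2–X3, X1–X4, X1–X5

Yes; width 2.

Every vertex of G appears in some bag (union = {0, 1, 2, 3, 4, 5, 6}); every edge is covered by a bag; and for each vertex v the set of bags containing v is connected in the bag tree. The decomposition is therefore valid. The largest bag has 3 vertices, so the width is 2.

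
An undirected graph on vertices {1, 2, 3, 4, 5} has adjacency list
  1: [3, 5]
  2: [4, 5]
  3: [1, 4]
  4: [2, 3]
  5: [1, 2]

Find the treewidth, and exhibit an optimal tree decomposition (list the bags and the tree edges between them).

Treewidth 2.
Bags: B1 = {1, 3, 5}  B2 = {3, 4, 5}  B3 = {2, 4, 5}
Tree: B1–B2, B2–B3

Each bag holds 3 vertices, so the decomposition has width 2, which upper-bounds the treewidth. For the lower bound, G contains the cycle 5–1–3–4–2–5, so G is not a forest; only forests have treewidth ≤ 1, hence tw(G) ≥ 2. Combining the bounds, tw(G) = 2.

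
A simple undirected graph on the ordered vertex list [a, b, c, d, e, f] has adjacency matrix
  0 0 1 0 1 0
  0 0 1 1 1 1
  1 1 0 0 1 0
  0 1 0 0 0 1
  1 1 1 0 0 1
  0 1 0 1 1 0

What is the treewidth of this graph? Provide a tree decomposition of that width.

Each bag holds 3 vertices, so the decomposition has width 2, which upper-bounds the treewidth. On the other hand G contains the 3-clique {b, d, f}. A clique must lie in a single bag of any decomposition, so no decomposition can have width below 2. Therefore the treewidth is 2.

Treewidth 2.
One optimal decomposition is:
Bags: B1 = {b, c, e}  B2 = {b, e, f}  B3 = {b, d, f}  B4 = {a, c, e}
Tree: B1–B2, B2–B3, B1–B4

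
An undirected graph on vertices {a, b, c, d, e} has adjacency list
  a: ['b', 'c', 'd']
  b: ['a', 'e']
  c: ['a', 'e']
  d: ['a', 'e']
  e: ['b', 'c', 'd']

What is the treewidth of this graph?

2

A width-2 tree decomposition is:
Bags: B1 = {a, c, e}  B2 = {a, b, e}  B3 = {a, d, e}
Tree: B1–B2, B2–B3
Each bag holds 3 vertices, so the decomposition has width 2, which upper-bounds the treewidth. The edges e–c–a–b–e form a cycle, so G is not a tree and its treewidth is at least 2. The upper and lower bounds meet at 2, so that is the treewidth.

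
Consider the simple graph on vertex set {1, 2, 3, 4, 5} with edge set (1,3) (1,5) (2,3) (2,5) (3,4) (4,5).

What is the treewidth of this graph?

A width-2 tree decomposition is:
Bags: B1 = {2, 3, 5}  B2 = {3, 4, 5}  B3 = {1, 3, 5}
Tree: B1–B2, B2–B3
Each bag holds 3 vertices, so the decomposition has width 2, which upper-bounds the treewidth. For the lower bound, G contains the cycle 5–2–3–4–5, so G is not a forest; only forests have treewidth ≤ 1, hence tw(G) ≥ 2. Hence tw(G) = 2 exactly.

2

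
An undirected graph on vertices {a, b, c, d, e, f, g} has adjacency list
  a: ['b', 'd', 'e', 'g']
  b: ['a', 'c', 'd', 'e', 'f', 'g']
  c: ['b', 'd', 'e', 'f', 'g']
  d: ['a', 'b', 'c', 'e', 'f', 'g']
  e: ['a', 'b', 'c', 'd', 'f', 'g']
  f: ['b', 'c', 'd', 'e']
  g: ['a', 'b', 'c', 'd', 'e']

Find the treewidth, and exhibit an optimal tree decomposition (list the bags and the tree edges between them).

Treewidth 4.
One such decomposition:
Bags: B1 = {a, b, d, e, g}  B2 = {b, c, d, e, g}  B3 = {b, c, d, e, f}
Tree: B1–B2, B2–B3

Every bag has size at most 5, so the width is 5 − 1 = 4 and tw(G) ≤ 4. For the lower bound, the 5 vertices {b, c, d, e, g} are pairwise adjacent, and any tree decomposition puts a clique entirely inside one bag — forcing width ≥ 4. The upper and lower bounds meet at 4, so that is the treewidth.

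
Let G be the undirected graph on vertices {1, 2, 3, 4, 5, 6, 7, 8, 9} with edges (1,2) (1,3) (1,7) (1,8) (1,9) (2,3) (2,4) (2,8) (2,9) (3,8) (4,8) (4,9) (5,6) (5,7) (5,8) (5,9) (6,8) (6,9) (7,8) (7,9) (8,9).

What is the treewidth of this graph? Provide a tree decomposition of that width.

The largest bag has 4 vertices, giving width 3; this decomposition certifies tw(G) ≤ 3. On the other hand G contains the 4-clique {1, 2, 8, 9}. A clique must lie in a single bag of any decomposition, so no decomposition can have width below 3. Combining the bounds, tw(G) = 3.

Treewidth 3.
One such decomposition:
Bags: B1 = {1, 7, 8, 9}  B2 = {1, 2, 8, 9}  B3 = {5, 7, 8, 9}  B4 = {1, 2, 3, 8}  B5 = {2, 4, 8, 9}  B6 = {5, 6, 8, 9}
Tree: B1–B2, B1–B3, B2–B4, B2–B5, B3–B6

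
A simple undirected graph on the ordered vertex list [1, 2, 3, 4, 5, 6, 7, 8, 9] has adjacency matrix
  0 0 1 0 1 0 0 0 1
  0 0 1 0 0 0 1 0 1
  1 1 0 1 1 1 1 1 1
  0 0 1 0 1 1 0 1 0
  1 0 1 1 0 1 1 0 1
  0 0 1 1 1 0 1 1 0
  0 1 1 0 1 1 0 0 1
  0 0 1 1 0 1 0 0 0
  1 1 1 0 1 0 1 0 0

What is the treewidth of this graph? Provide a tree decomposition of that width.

Treewidth 3.
Bags: B1 = {3, 5, 7, 9}  B2 = {3, 5, 6, 7}  B3 = {3, 4, 5, 6}  B4 = {2, 3, 7, 9}  B5 = {3, 4, 6, 8}  B6 = {1, 3, 5, 9}
Tree: B1–B2, B2–B3, B1–B4, B3–B5, B1–B6

The largest bag has 4 vertices, giving width 3; this decomposition certifies tw(G) ≤ 3. For the lower bound, the 4 vertices {3, 4, 6, 8} are pairwise adjacent, and any tree decomposition puts a clique entirely inside one bag — forcing width ≥ 3. The upper and lower bounds meet at 3, so that is the treewidth.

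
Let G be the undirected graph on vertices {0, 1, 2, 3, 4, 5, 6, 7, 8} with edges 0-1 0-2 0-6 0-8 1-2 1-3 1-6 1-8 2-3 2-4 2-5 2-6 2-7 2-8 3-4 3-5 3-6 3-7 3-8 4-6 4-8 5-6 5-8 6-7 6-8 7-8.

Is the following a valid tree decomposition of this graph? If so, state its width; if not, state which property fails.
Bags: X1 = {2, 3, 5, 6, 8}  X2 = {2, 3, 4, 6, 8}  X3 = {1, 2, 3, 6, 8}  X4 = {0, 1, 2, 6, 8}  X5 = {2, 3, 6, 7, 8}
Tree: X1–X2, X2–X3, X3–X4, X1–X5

Vertex coverage: the bags together contain {0, 1, 2, 3, 4, 5, 6, 7, 8}, the full vertex set. Edge coverage: each edge of G has both endpoints in at least one bag. Running intersection: for every vertex, the bags containing it form a connected subtree. All three properties hold, so this is a valid tree decomposition of width max|bag| − 1 = 4, and hence tw(G) ≤ 4.

Yes; width 4.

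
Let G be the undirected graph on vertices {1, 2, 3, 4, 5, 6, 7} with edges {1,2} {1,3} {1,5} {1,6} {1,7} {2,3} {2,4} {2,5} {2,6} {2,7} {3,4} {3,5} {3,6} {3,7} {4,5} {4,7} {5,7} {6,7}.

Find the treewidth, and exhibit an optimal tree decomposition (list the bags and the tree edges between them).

Treewidth 4.
Bags: B1 = {2, 3, 4, 5, 7}  B2 = {1, 2, 3, 5, 7}  B3 = {1, 2, 3, 6, 7}
Tree: B1–B2, B2–B3

The largest bag has 5 vertices, giving width 4; this decomposition certifies tw(G) ≤ 4. Conversely, {1, 2, 3, 5, 7} is a clique of size 5, and the vertices of any clique must share a bag in every tree decomposition; so some bag has ≥ 5 vertices and tw(G) ≥ 4. Hence tw(G) = 4 exactly.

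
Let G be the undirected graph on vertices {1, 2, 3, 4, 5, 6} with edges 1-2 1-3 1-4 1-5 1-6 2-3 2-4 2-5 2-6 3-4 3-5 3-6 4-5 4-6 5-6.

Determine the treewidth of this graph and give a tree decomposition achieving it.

A single bag containing all 6 vertices is trivially a valid decomposition of width 5. Conversely, {1, 2, 3, 4, 5, 6} is a clique of size 6, and the vertices of any clique must share a bag in every tree decomposition; so some bag has ≥ 6 vertices and tw(G) ≥ 5. The upper and lower bounds meet at 5, so that is the treewidth.

Treewidth 5.
One such decomposition:
Bags: B1 = {1, 2, 3, 4, 5, 6}
Tree: (single bag)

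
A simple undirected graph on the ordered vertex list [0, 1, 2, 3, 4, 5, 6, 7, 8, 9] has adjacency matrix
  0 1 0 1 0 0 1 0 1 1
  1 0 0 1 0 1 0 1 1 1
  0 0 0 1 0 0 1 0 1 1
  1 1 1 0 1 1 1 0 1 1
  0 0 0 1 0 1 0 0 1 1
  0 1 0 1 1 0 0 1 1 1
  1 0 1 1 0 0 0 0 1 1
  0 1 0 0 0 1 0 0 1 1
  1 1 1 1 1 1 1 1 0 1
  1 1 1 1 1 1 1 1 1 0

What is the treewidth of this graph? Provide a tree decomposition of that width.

Treewidth 4.
One such decomposition:
Bags: B1 = {0, 1, 3, 8, 9}  B2 = {1, 3, 5, 8, 9}  B3 = {0, 3, 6, 8, 9}  B4 = {2, 3, 6, 8, 9}  B5 = {1, 5, 7, 8, 9}  B6 = {3, 4, 5, 8, 9}
Tree: B1–B2, B1–B3, B3–B4, B2–B5, B2–B6

The largest bag has 5 vertices, giving width 4; this decomposition certifies tw(G) ≤ 4. Conversely, {0, 1, 3, 8, 9} is a clique of size 5, and the vertices of any clique must share a bag in every tree decomposition; so some bag has ≥ 5 vertices and tw(G) ≥ 4. Combining the bounds, tw(G) = 4.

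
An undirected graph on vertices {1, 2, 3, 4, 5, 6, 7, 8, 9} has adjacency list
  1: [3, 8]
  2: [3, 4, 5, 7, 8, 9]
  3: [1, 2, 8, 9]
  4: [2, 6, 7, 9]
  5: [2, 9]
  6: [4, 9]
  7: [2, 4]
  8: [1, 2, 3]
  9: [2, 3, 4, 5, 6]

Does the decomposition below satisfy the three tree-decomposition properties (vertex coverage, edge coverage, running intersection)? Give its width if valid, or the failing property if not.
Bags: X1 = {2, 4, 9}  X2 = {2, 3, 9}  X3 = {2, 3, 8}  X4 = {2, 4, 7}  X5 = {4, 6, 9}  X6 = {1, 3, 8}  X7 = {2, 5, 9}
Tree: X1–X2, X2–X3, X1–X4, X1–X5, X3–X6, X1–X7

Vertex coverage: the bags together contain {1, 2, 3, 4, 5, 6, 7, 8, 9}, the full vertex set. Edge coverage: each edge of G has both endpoints in at least one bag. Running intersection: for every vertex, the bags containing it form a connected subtree. All three properties hold, so this is a valid tree decomposition of width max|bag| − 1 = 2, and hence tw(G) ≤ 2.

Yes; width 2.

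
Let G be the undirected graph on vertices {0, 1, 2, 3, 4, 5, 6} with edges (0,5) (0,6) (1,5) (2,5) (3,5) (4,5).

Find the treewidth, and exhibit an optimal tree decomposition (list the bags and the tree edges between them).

Every bag has size at most 2, so the width is 2 − 1 = 1 and tw(G) ≤ 1. Since G has at least one edge (e.g. 5–0), it is not an edgeless graph, so tw(G) ≥ 1. The upper and lower bounds meet at 1, so that is the treewidth.

Treewidth 1.
Bags: B1 = {0, 5}  B2 = {3, 5}  B3 = {0, 6}  B4 = {4, 5}  B5 = {1, 5}  B6 = {2, 5}
Tree: B1–B2, B1–B3, B1–B4, B1–B5, B4–B6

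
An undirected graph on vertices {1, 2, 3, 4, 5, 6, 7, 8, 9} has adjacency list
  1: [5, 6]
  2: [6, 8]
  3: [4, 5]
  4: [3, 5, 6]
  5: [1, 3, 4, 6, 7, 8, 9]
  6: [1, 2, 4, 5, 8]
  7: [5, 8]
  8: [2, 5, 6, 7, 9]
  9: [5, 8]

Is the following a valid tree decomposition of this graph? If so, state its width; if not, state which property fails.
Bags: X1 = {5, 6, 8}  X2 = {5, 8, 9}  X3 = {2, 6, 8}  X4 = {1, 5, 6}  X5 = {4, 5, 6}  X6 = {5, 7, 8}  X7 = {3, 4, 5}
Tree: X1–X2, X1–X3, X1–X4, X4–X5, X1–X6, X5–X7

Yes; width 2.

Checking the three conditions: (i) the bags cover all of {1, 2, 3, 4, 5, 6, 7, 8, 9}; (ii) for each edge, some bag contains both endpoints; (iii) the bags containing any fixed vertex form a subtree. All hold, so the decomposition is valid with width 3 − 1 = 2.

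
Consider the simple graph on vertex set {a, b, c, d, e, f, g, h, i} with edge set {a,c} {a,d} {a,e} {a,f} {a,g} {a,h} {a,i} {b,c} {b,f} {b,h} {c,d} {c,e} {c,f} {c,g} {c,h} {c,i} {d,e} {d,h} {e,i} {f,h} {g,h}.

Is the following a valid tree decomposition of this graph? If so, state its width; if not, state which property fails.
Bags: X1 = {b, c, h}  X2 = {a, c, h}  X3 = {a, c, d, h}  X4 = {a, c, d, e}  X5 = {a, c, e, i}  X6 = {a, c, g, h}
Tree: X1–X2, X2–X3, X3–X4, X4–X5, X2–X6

No — vertex f appears in no bag.

A tree decomposition must satisfy three properties: every vertex lies in some bag; for every edge, both endpoints lie together in some bag; and for every vertex, the bags containing it form a connected subtree. Here vertex f appears in no bag, so the decomposition is invalid.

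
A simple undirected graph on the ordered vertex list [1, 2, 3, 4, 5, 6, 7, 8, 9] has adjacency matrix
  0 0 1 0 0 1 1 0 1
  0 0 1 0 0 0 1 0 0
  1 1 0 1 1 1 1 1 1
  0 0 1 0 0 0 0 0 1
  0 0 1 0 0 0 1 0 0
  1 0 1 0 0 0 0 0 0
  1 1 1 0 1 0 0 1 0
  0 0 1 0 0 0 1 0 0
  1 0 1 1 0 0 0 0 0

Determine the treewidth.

2

A width-2 tree decomposition is:
Bags: B1 = {1, 3, 7}  B2 = {3, 5, 7}  B3 = {3, 7, 8}  B4 = {1, 3, 9}  B5 = {3, 4, 9}  B6 = {2, 3, 7}  B7 = {1, 3, 6}
Tree: B1–B2, B1–B3, B1–B4, B4–B5, B3–B6, B4–B7
The largest bag has 3 vertices, giving width 2; this decomposition certifies tw(G) ≤ 2. Conversely, {1, 3, 9} is a clique of size 3, and the vertices of any clique must share a bag in every tree decomposition; so some bag has ≥ 3 vertices and tw(G) ≥ 2. Hence tw(G) = 2 exactly.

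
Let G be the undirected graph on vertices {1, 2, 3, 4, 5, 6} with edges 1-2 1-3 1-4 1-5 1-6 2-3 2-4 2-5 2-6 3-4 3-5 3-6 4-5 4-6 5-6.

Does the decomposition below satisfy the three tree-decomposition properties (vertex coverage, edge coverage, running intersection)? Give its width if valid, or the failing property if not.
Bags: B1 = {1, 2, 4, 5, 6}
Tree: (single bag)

A tree decomposition must satisfy three properties: every vertex lies in some bag; for every edge, both endpoints lie together in some bag; and for every vertex, the bags containing it form a connected subtree. Here vertex 3 appears in no bag, so the decomposition is invalid.

No — vertex 3 appears in no bag.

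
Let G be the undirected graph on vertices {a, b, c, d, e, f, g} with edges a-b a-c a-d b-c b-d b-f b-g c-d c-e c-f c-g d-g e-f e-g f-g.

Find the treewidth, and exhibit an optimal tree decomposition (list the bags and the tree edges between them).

The largest bag has 4 vertices, giving width 3; this decomposition certifies tw(G) ≤ 3. For the lower bound, the 4 vertices {b, c, d, g} are pairwise adjacent, and any tree decomposition puts a clique entirely inside one bag — forcing width ≥ 3. Therefore the treewidth is 3.

Treewidth 3.
Bags: B1 = {c, e, f, g}  B2 = {b, c, f, g}  B3 = {b, c, d, g}  B4 = {a, b, c, d}
Tree: B1–B2, B2–B3, B3–B4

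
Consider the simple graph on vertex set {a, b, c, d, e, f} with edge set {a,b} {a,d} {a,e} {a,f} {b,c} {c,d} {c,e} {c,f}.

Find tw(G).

A width-2 tree decomposition is:
Bags: B1 = {a, c, e}  B2 = {a, c, f}  B3 = {a, b, c}  B4 = {a, c, d}
Tree: B1–B2, B2–B3, B3–B4
The largest bag has 3 vertices, giving width 2; this decomposition certifies tw(G) ≤ 2. Since a–e–c–f–a is a cycle in G, G is not acyclic. Forests are exactly the graphs of treewidth ≤ 1, so tw(G) ≥ 2. Hence tw(G) = 2 exactly.

2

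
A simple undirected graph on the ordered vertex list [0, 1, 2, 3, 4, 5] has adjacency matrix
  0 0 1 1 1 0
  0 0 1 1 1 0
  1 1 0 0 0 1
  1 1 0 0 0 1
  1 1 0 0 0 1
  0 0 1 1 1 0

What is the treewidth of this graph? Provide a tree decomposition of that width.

The largest bag has 4 vertices, giving width 3; this decomposition certifies tw(G) ≤ 3. For the lower bound: the 4 vertex sets {0,2}, {1,3}, {4}, {5} are disjoint, each induces a connected subgraph, and every pair is joined by at least one edge of G. Contracting each set to a single vertex therefore yields K_{4} as a minor, and since treewidth is minor-monotone, tw(G) ≥ tw(K_{4}) = 3. Hence tw(G) = 3 exactly.

Treewidth 3.
One optimal decomposition is:
Bags: B1 = {0, 2, 3, 4}  B2 = {1, 2, 3, 4}  B3 = {2, 3, 4, 5}
Tree: B1–B2, B2–B3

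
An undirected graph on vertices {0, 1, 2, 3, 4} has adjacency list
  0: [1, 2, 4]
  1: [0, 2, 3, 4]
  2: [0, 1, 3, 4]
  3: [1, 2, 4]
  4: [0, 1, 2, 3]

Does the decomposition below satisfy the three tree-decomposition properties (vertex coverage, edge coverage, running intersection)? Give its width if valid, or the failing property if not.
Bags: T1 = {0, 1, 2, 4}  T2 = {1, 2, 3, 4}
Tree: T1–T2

Checking the three conditions: (i) the bags cover all of {0, 1, 2, 3, 4}; (ii) for each edge, some bag contains both endpoints; (iii) the bags containing any fixed vertex form a subtree. All hold, so the decomposition is valid with width 4 − 1 = 3.

Yes; width 3.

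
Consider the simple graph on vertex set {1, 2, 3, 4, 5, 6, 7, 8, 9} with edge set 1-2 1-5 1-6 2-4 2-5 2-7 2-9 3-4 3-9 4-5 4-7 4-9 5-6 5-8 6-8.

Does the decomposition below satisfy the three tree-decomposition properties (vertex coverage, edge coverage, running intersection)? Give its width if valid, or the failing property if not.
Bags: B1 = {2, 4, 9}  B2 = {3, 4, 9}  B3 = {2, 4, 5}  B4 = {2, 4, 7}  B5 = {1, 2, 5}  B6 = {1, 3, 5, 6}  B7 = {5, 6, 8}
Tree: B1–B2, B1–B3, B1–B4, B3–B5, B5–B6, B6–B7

No — bags containing vertex 3 are not connected in the tree.

A tree decomposition must satisfy three properties: every vertex lies in some bag; for every edge, both endpoints lie together in some bag; and for every vertex, the bags containing it form a connected subtree. Here bags containing vertex 3 are not connected in the tree, so the decomposition is invalid.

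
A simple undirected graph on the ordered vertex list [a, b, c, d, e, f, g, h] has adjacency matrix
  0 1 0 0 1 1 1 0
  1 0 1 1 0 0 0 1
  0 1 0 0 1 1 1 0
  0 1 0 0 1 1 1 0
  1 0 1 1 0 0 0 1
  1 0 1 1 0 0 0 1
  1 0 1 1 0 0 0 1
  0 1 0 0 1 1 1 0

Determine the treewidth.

A width-4 tree decomposition is:
Bags: B1 = {a, b, e, f, g}  B2 = {b, d, e, f, g}  B3 = {b, c, e, f, g}  B4 = {b, e, f, g, h}
Tree: B1–B2, B2–B3, B3–B4
The largest bag has 5 vertices, giving width 4; this decomposition certifies tw(G) ≤ 4. For the lower bound: the 5 vertex sets {a,g}, {b,d}, {c,f}, {e}, {h} are disjoint, each induces a connected subgraph, and every pair is joined by at least one edge of G. Contracting each set to a single vertex therefore yields K_{5} as a minor, and since treewidth is minor-monotone, tw(G) ≥ tw(K_{5}) = 4. Hence tw(G) = 4 exactly.

4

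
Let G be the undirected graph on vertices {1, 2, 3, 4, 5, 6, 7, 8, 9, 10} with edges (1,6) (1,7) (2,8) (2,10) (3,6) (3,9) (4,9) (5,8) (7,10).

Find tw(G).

1

A width-1 tree decomposition is:
Bags: B1 = {4, 9}  B2 = {3, 9}  B3 = {3, 6}  B4 = {1, 6}  B5 = {1, 7}  B6 = {7, 10}  B7 = {2, 10}  B8 = {2, 8}  B9 = {5, 8}
Tree: B1–B2, B2–B3, B3–B4, B4–B5, B5–B6, B6–B7, B7–B8, B8–B9
The largest bag has 2 vertices, giving width 1; this decomposition certifies tw(G) ≤ 1. Any graph with an edge has treewidth ≥ 1, and G has the edge 4–9. Hence tw(G) = 1 exactly.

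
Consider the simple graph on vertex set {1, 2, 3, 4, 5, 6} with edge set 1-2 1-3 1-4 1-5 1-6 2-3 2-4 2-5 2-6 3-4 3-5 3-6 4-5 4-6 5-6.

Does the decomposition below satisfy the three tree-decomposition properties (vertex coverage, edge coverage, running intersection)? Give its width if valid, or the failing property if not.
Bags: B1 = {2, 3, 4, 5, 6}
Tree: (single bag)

A tree decomposition must satisfy three properties: every vertex lies in some bag; for every edge, both endpoints lie together in some bag; and for every vertex, the bags containing it form a connected subtree. Here vertex 1 appears in no bag, so the decomposition is invalid.

No — vertex 1 appears in no bag.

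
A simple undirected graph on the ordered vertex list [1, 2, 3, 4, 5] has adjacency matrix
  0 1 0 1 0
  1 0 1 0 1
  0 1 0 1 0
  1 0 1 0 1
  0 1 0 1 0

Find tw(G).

2

A width-2 tree decomposition is:
Bags: B1 = {2, 3, 4}  B2 = {2, 4, 5}  B3 = {1, 2, 4}
Tree: B1–B2, B2–B3
The largest bag has 3 vertices, giving width 2; this decomposition certifies tw(G) ≤ 2. Since 3–2–5–4–3 is a cycle in G, G is not acyclic. Forests are exactly the graphs of treewidth ≤ 1, so tw(G) ≥ 2. Combining the bounds, tw(G) = 2.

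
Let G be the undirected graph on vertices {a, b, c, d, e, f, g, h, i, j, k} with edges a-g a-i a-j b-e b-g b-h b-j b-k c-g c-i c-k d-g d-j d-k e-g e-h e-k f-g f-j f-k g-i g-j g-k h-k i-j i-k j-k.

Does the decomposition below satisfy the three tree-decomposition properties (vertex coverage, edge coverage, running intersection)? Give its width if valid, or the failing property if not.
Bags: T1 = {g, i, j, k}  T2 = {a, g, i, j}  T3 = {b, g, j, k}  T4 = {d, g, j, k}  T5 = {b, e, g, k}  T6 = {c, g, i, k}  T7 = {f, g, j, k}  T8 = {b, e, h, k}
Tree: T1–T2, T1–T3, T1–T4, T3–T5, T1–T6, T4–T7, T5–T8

Checking the three conditions: (i) the bags cover all of {a, b, c, d, e, f, g, h, i, j, k}; (ii) for each edge, some bag contains both endpoints; (iii) the bags containing any fixed vertex form a subtree. All hold, so the decomposition is valid with width 4 − 1 = 3.

Yes; width 3.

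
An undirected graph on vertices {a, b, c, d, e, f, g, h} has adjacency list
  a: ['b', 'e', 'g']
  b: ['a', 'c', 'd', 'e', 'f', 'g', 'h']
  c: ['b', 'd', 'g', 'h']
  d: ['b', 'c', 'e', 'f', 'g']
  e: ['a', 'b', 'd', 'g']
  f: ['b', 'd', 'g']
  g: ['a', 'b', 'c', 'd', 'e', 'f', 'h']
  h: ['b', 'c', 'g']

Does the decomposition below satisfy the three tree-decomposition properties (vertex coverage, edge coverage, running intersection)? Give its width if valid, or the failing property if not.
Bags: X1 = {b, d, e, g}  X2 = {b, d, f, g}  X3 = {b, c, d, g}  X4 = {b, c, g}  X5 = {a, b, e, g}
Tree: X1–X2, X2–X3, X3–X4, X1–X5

No — vertex h appears in no bag.

A tree decomposition must satisfy three properties: every vertex lies in some bag; for every edge, both endpoints lie together in some bag; and for every vertex, the bags containing it form a connected subtree. Here vertex h appears in no bag, so the decomposition is invalid.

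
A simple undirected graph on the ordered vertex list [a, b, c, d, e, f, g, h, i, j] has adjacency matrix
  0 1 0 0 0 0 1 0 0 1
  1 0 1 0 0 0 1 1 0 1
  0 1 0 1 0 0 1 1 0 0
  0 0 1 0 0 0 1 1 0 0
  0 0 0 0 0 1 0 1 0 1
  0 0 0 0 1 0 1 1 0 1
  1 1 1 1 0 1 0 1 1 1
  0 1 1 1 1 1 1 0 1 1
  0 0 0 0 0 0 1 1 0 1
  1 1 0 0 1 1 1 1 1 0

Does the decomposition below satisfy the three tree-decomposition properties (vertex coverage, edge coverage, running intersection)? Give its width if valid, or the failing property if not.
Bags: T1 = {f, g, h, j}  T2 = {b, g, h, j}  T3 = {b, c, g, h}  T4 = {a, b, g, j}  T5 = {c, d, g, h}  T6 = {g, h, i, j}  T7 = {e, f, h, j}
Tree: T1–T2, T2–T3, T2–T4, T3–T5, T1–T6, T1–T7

Checking the three conditions: (i) the bags cover all of {a, b, c, d, e, f, g, h, i, j}; (ii) for each edge, some bag contains both endpoints; (iii) the bags containing any fixed vertex form a subtree. All hold, so the decomposition is valid with width 4 − 1 = 3.

Yes; width 3.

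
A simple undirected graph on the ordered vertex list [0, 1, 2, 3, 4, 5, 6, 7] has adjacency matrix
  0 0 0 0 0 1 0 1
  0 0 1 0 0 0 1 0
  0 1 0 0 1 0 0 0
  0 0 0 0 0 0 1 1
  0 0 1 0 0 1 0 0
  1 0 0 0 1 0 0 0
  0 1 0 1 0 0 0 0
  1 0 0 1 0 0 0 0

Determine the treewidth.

A width-2 tree decomposition is:
Bags: B1 = {0, 5, 7}  B2 = {3, 5, 7}  B3 = {3, 5, 6}  B4 = {1, 5, 6}  B5 = {1, 2, 5}  B6 = {2, 4, 5}
Tree: B1–B2, B2–B3, B3–B4, B4–B5, B5–B6
The largest bag has 3 vertices, giving width 2; this decomposition certifies tw(G) ≤ 2. Since 5–0–7–3–6–1–2–4–5 is a cycle in G, G is not acyclic. Forests are exactly the graphs of treewidth ≤ 1, so tw(G) ≥ 2. Hence tw(G) = 2 exactly.

2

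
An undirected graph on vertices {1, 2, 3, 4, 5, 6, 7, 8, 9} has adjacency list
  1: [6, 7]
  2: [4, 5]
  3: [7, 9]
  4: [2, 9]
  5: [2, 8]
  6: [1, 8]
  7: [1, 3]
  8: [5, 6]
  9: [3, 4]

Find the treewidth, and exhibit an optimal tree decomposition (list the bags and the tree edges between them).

Treewidth 2.
One such decomposition:
Bags: B1 = {3, 7, 9}  B2 = {1, 7, 9}  B3 = {1, 6, 9}  B4 = {6, 8, 9}  B5 = {5, 8, 9}  B6 = {2, 5, 9}  B7 = {2, 4, 9}
Tree: B1–B2, B2–B3, B3–B4, B4–B5, B5–B6, B6–B7

Every bag has size at most 3, so the width is 3 − 1 = 2 and tw(G) ≤ 2. Since 9–3–7–1–6–8–5–2–4–9 is a cycle in G, G is not acyclic. Forests are exactly the graphs of treewidth ≤ 1, so tw(G) ≥ 2. Therefore the treewidth is 2.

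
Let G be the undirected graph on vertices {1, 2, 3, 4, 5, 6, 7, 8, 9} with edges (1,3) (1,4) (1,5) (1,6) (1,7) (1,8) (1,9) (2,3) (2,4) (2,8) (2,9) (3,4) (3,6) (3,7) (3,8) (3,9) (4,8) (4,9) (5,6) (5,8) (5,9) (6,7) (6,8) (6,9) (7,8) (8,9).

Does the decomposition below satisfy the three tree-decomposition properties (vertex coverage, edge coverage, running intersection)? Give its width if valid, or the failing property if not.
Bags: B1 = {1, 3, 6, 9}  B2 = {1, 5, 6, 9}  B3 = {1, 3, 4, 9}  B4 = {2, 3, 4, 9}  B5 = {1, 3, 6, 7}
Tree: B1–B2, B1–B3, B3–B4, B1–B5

A tree decomposition must satisfy three properties: every vertex lies in some bag; for every edge, both endpoints lie together in some bag; and for every vertex, the bags containing it form a connected subtree. Here vertex 8 appears in no bag, so the decomposition is invalid.

No — vertex 8 appears in no bag.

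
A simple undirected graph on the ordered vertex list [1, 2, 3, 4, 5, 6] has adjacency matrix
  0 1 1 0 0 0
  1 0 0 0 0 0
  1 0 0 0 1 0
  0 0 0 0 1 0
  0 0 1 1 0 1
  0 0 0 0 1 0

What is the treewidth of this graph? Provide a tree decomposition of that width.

The largest bag has 2 vertices, giving width 1; this decomposition certifies tw(G) ≤ 1. Any graph with an edge has treewidth ≥ 1, and G has the edge 3–1. Hence tw(G) = 1 exactly.

Treewidth 1.
One such decomposition:
Bags: B1 = {1, 3}  B2 = {1, 2}  B3 = {3, 5}  B4 = {4, 5}  B5 = {5, 6}
Tree: B1–B2, B1–B3, B3–B4, B3–B5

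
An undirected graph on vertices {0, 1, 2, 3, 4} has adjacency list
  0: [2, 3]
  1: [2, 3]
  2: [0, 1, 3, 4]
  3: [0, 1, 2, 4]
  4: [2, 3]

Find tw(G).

2

A width-2 tree decomposition is:
Bags: B1 = {0, 2, 3}  B2 = {1, 2, 3}  B3 = {2, 3, 4}
Tree: B1–B2, B2–B3
The largest bag has 3 vertices, giving width 2; this decomposition certifies tw(G) ≤ 2. Conversely, {0, 2, 3} is a clique of size 3, and the vertices of any clique must share a bag in every tree decomposition; so some bag has ≥ 3 vertices and tw(G) ≥ 2. Therefore the treewidth is 2.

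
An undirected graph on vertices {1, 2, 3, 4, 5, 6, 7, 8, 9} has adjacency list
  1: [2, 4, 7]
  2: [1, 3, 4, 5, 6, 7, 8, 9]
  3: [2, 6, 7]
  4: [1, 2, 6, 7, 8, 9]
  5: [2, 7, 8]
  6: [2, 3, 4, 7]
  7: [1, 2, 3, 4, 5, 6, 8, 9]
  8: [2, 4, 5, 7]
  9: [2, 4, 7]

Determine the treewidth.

A width-3 tree decomposition is:
Bags: B1 = {1, 2, 4, 7}  B2 = {2, 4, 6, 7}  B3 = {2, 4, 7, 8}  B4 = {2, 4, 7, 9}  B5 = {2, 3, 6, 7}  B6 = {2, 5, 7, 8}
Tree: B1–B2, B1–B3, B1–B4, B2–B5, B3–B6
Each bag holds 4 vertices, so the decomposition has width 3, which upper-bounds the treewidth. For the lower bound, the 4 vertices {2, 3, 6, 7} are pairwise adjacent, and any tree decomposition puts a clique entirely inside one bag — forcing width ≥ 3. Therefore the treewidth is 3.

3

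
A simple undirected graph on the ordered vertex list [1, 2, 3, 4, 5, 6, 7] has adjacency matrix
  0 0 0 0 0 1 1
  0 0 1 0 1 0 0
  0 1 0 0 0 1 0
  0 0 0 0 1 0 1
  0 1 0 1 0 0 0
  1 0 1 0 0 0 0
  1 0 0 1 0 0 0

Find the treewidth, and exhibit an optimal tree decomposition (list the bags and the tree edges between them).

Treewidth 2.
Bags: B1 = {1, 4, 7}  B2 = {1, 4, 6}  B3 = {3, 4, 6}  B4 = {2, 3, 4}  B5 = {2, 4, 5}
Tree: B1–B2, B2–B3, B3–B4, B4–B5

Every bag has size at most 3, so the width is 3 − 1 = 2 and tw(G) ≤ 2. Since 4–7–1–6–3–2–5–4 is a cycle in G, G is not acyclic. Forests are exactly the graphs of treewidth ≤ 1, so tw(G) ≥ 2. Combining the bounds, tw(G) = 2.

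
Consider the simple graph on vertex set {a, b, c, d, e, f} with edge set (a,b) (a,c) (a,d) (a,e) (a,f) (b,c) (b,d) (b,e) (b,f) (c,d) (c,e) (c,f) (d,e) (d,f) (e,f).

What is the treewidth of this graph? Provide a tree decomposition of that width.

A single bag containing all 6 vertices is trivially a valid decomposition of width 5. Conversely, {a, b, c, d, e, f} is a clique of size 6, and the vertices of any clique must share a bag in every tree decomposition; so some bag has ≥ 6 vertices and tw(G) ≥ 5. The upper and lower bounds meet at 5, so that is the treewidth.

Treewidth 5.
Bags: B1 = {a, b, c, d, e, f}
Tree: (single bag)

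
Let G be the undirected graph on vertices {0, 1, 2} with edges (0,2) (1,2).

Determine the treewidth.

A width-1 tree decomposition is:
Bags: B1 = {1, 2}  B2 = {0, 2}
Tree: B1–B2
Every bag has size at most 2, so the width is 2 − 1 = 1 and tw(G) ≤ 1. Since G has at least one edge (e.g. 1–2), it is not an edgeless graph, so tw(G) ≥ 1. Combining the bounds, tw(G) = 1.

1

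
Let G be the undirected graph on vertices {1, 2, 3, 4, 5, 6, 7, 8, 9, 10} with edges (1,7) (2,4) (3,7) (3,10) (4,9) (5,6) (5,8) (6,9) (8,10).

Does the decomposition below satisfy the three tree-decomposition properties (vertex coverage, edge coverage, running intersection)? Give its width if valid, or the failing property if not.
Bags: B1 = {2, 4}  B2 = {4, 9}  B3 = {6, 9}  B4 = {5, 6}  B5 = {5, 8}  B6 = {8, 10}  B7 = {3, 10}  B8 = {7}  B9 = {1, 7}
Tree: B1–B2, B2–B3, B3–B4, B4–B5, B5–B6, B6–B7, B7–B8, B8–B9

A tree decomposition must satisfy three properties: every vertex lies in some bag; for every edge, both endpoints lie together in some bag; and for every vertex, the bags containing it form a connected subtree. Here edge (3,7) lies in no bag, so the decomposition is invalid.

No — edge (3,7) lies in no bag.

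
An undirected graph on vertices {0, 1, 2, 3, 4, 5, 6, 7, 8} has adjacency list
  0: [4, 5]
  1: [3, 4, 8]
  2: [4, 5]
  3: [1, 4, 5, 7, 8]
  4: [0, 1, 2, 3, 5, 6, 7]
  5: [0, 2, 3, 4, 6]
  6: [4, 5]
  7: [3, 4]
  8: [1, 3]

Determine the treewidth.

2

A width-2 tree decomposition is:
Bags: B1 = {3, 4, 5}  B2 = {0, 4, 5}  B3 = {1, 3, 4}  B4 = {1, 3, 8}  B5 = {4, 5, 6}  B6 = {2, 4, 5}  B7 = {3, 4, 7}
Tree: B1–B2, B1–B3, B3–B4, B1–B5, B5–B6, B1–B7
The largest bag has 3 vertices, giving width 2; this decomposition certifies tw(G) ≤ 2. Conversely, {1, 3, 8} is a clique of size 3, and the vertices of any clique must share a bag in every tree decomposition; so some bag has ≥ 3 vertices and tw(G) ≥ 2. Hence tw(G) = 2 exactly.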